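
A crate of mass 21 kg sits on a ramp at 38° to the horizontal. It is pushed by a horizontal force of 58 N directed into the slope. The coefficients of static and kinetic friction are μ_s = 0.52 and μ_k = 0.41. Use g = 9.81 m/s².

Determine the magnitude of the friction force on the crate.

f ≈ 81.1 N (up the incline)

Resolve perpendicular to the incline: N = m g cos θ + P sin θ = 21×9.81×cos 38° + 58×sin 38° = 198 N.
Parallel to the incline: P cos θ − m g sin θ = 45.7 − 126.8 = -81.13 N; the friction needed to balance this is 81.13 N acting up the slope.
Maximum static friction: μ_s N = 0.52 × 198 = 103 N.
|f_req| = 81.13 ≤ 103 N → the crate is in equilibrium; friction equals the required value.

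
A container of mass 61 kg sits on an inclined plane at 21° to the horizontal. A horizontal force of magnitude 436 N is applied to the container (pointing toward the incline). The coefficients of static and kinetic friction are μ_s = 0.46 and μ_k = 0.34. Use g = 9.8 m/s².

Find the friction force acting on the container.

f ≈ 193 N (down the incline)

Resolve perpendicular to the incline: N = m g cos θ + P sin θ = 61×9.8×cos 21° + 436×sin 21° = 714.3 N.
Parallel to the incline: P cos θ − m g sin θ = 407 − 214.2 = 192.8 N; the friction needed to balance this is 192.8 N acting down the slope.
The limit of static friction is μ_s N = 328.6 N.
Since 192.8 N is within the 328.6 N limit, the container stays put and friction is exactly 193 N.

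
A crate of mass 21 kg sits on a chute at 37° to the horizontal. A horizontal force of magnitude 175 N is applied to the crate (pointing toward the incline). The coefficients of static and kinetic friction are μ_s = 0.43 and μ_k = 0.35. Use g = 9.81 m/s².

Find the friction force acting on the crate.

f ≈ 15.8 N (down the incline)

Resolve perpendicular to the incline: N = m g cos θ + P sin θ = 21×9.81×cos 37° + 175×sin 37° = 269.8 N.
Along the incline, the net driving force (taking up-slope positive) is P cos θ − m g sin θ = 139.8 − 124 = 15.78 N, so equilibrium requires friction f = -15.78 N (down-slope).
The limit of static friction is μ_s N = 116 N.
|f_req| = 15.78 ≤ 116 N → the crate is in equilibrium; friction equals the required value.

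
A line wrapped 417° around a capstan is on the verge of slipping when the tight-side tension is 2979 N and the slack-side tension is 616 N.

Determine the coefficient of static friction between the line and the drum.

μ ≈ 0.217

T₂/T₁ = e^{μβ} → μ = ln(T₂/T₁)/β.
β = 417° = 7.278 rad.
μ = ln(2979/616)/7.278 = ln(4.836)/7.278 = 0.217.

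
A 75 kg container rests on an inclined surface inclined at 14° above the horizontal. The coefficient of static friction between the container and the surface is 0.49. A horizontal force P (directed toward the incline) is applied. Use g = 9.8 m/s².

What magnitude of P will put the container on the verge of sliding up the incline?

At impending motion up the slope, friction acts down-slope at its limit: f = μ_s N.
Perpendicular to the incline: N = m g cos θ + P sin θ.
Along the incline: P cos θ = m g sin θ + μ_s N = m g sin θ + μ_s (m g cos θ + P sin θ).
Solving, P (cos θ − μ_s sin θ) = m g (sin θ + μ_s cos θ), so P = 75×9.8×(sin 14° + 0.49 cos 14°)/(cos 14° − 0.49 sin 14°) = 735×0.7174/0.8518 = 619 N.

P ≈ 619 N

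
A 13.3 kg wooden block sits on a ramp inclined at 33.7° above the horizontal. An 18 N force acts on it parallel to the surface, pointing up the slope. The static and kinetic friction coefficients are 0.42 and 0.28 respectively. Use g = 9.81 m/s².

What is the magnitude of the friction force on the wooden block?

f ≈ 30.4 N (up the incline)

Normal force: N = m g cos θ = 13.3 × 9.81 × cos 33.7° = 108.5 N.
Parallel to the incline, ΣF = 0 gives f = m g sin θ − P = 72.39 − 18 = 54.39 N (up-slope positive).
Static friction can supply at most μ_s N = 45.59 N.
Since |54.39| > 45.59 N, static friction cannot hold it; the wooden block slides down the incline and kinetic friction applies: f = μ_k N = 0.28 × 108.5 = 30.4 N.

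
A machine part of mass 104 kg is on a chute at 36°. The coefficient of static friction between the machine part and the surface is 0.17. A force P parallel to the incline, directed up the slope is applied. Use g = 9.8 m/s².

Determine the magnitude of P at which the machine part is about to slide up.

At impending motion up the slope, friction acts down-slope at its limit: f = μ_s N.
P is parallel to the surface, so N = m g cos θ = 825 N.
Along the incline: P = m g sin θ + μ_s N = 599 + 0.17×825 = 739 N.

P ≈ 739 N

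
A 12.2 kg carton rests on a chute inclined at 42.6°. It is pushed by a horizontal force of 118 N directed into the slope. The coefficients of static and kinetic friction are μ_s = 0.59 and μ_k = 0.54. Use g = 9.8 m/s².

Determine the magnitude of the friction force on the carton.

Normal direction: N = m g cos θ + P sin θ = 167.9 N.
Parallel to the incline: P cos θ − m g sin θ = 86.86 − 80.93 = 5.932 N; the friction needed to balance this is 5.932 N acting down the slope.
The limit of static friction is μ_s N = 99.05 N.
Since 5.932 N is within the 99.05 N limit, the carton stays put and friction is exactly 5.93 N.

f ≈ 5.93 N (down the incline)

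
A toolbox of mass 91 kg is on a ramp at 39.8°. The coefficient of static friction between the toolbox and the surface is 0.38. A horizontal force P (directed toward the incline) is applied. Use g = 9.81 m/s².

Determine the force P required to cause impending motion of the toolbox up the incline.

At impending motion up the slope, friction acts down-slope at its limit: f = μ_s N.
Perpendicular to the incline: N = m g cos θ + P sin θ.
Along the incline: P cos θ = m g sin θ + μ_s N = m g sin θ + μ_s (m g cos θ + P sin θ).
Solving, P (cos θ − μ_s sin θ) = m g (sin θ + μ_s cos θ), so P = 91×9.81×(sin 39.8° + 0.38 cos 39.8°)/(cos 39.8° − 0.38 sin 39.8°) = 893×0.9321/0.525 = 1580 N.

P ≈ 1580 N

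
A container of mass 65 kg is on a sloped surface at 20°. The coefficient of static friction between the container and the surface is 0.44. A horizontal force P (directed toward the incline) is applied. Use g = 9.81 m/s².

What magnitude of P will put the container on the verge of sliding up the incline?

P ≈ 610 N

At impending motion up the slope, friction acts down-slope at its limit: f = μ_s N.
Perpendicular to the incline: N = m g cos θ + P sin θ.
Along the incline: P cos θ = m g sin θ + μ_s N = m g sin θ + μ_s (m g cos θ + P sin θ).
Solving, P (cos θ − μ_s sin θ) = m g (sin θ + μ_s cos θ), so P = 65×9.81×(sin 20° + 0.44 cos 20°)/(cos 20° − 0.44 sin 20°) = 638×0.7555/0.7892 = 610 N.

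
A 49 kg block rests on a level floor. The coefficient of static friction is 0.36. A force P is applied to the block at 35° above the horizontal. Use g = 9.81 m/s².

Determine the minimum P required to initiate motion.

N = m g − P sin α (the pull lifts the block).
At impending slip, P cos α = μ_s N = μ_s (m g − P sin α).
Solving: P (cos α + μ_s sin α) = μ_s m g → P = 0.36×481/(cos 35° + 0.36 sin 35°) = 173/1.026 = 169 N.

P ≈ 169 N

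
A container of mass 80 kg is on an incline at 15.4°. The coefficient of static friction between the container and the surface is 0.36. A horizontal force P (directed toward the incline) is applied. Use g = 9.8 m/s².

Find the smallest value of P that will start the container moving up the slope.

At impending motion up the slope, friction acts down-slope at its limit: f = μ_s N.
Perpendicular to the incline: N = m g cos θ + P sin θ.
Along the incline: P cos θ = m g sin θ + μ_s N = m g sin θ + μ_s (m g cos θ + P sin θ).
Solving, P (cos θ − μ_s sin θ) = m g (sin θ + μ_s cos θ), so P = 80×9.8×(sin 15.4° + 0.36 cos 15.4°)/(cos 15.4° − 0.36 sin 15.4°) = 784×0.6126/0.8685 = 553 N.

P ≈ 553 N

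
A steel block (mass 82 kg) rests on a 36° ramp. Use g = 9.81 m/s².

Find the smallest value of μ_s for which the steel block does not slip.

At the slip threshold m g sin θ = μ_s m g cos θ, so μ_s,min = tan θ.
μ_s,min = tan 36° = 0.727.

μ_s,min ≈ 0.727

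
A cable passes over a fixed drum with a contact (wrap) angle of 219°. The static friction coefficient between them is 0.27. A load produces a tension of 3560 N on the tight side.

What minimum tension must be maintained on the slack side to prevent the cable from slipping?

Capstan equation at impending slip: T_tight/T_slack = e^{μβ}.
β = 219° = 3.822 rad; e^{μβ} = e^{0.27×3.822} = 2.807.
T_slack = T_tight / e^{μβ} = 3560 / 2.807 = 1270 N.

T_min ≈ 1270 N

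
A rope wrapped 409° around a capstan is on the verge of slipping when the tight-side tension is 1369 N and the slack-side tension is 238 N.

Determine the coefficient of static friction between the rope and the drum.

T₂/T₁ = e^{μβ} → μ = ln(T₂/T₁)/β.
β = 409° = 7.138 rad.
μ = ln(1369/238)/7.138 = ln(5.752)/7.138 = 0.245.

μ ≈ 0.245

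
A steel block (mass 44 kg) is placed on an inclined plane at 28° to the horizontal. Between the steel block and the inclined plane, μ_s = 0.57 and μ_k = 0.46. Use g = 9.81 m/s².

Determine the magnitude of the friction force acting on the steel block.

f ≈ 203 N (up the incline)

Perpendicular to the surface, N = m g cos θ = 44·9.81·cos 28° = 381.1 N.
Along the slope the weight component is m g sin θ = 202.6 N; friction must supply exactly this, acting up-slope.
Static friction can supply at most μ_s N = 217.2 N.
Since |202.6| ≤ 217.2 N, no slip — friction simply equals what equilibrium demands.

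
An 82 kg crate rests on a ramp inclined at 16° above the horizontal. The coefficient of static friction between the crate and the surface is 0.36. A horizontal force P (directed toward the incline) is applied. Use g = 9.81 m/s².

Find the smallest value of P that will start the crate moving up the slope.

P ≈ 580 N

At impending motion up the slope, friction acts down-slope at its limit: f = μ_s N.
Perpendicular to the incline: N = m g cos θ + P sin θ.
Along the incline: P cos θ = m g sin θ + μ_s N = m g sin θ + μ_s (m g cos θ + P sin θ).
Solving, P (cos θ − μ_s sin θ) = m g (sin θ + μ_s cos θ), so P = 82×9.81×(sin 16° + 0.36 cos 16°)/(cos 16° − 0.36 sin 16°) = 804×0.6217/0.862 = 580 N.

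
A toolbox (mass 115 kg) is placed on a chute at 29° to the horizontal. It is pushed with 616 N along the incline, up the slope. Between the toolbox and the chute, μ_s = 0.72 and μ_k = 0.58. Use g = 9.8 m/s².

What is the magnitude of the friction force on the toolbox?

f ≈ 69.6 N (down the incline)

The normal reaction is N = m g cos θ = 985.7 N.
Parallel to the incline, ΣF = 0 gives f = m g sin θ − P = 546.4 − 616 = -69.62 N (up-slope positive).
Static friction can supply at most μ_s N = 709.7 N.
Since |-69.62| ≤ 709.7 N, static friction is sufficient; f equals the required value, not μ_s N.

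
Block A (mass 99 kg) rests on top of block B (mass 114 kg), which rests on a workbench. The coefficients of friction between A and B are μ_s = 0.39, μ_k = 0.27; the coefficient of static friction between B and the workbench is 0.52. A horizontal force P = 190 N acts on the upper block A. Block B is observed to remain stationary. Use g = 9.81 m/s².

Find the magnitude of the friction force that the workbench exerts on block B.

Normal force at the A–B interface: N₁ = m_A g = 971.2 N.
Maximum static friction on A from B: μ_s N₁ = 0.39×971.2 = 378.8 N.
P = 190 N is within that limit, so A and B move together (both at rest); the A–B friction is simply f₁ = P = 190 N.
By Newton's third law B feels 190 N forward from A. With B stationary, the floor's static friction on B balances it: f₂ = 190 N (well within μ_s(m_A+m_B)g = 1087 N).

f ≈ 190 N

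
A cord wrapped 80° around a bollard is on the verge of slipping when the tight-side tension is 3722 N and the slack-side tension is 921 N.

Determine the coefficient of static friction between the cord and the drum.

T₂/T₁ = e^{μβ} → μ = ln(T₂/T₁)/β.
β = 80° = 1.396 rad.
μ = ln(3722/921)/1.396 = ln(4.041)/1.396 = 1.

μ ≈ 1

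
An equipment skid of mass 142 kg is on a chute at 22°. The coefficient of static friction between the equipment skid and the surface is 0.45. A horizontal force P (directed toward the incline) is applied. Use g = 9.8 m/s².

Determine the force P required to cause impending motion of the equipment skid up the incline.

P ≈ 1450 N

At impending motion up the slope, friction acts down-slope at its limit: f = μ_s N.
Perpendicular to the incline: N = m g cos θ + P sin θ.
Along the incline: P cos θ = m g sin θ + μ_s N = m g sin θ + μ_s (m g cos θ + P sin θ).
Solving, P (cos θ − μ_s sin θ) = m g (sin θ + μ_s cos θ), so P = 142×9.8×(sin 22° + 0.45 cos 22°)/(cos 22° − 0.45 sin 22°) = 1390×0.7918/0.7586 = 1450 N.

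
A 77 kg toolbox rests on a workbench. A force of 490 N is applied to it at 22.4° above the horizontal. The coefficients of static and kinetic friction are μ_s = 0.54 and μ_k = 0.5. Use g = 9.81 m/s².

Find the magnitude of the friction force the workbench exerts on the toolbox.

N = m g − P sin α = 755.4 − 490×sin 22.4° = 568.6 N.
The horizontal driving force is P cos α = 453 N, so equilibrium needs friction f = 453 N.
μ_s N = 0.54 × 568.6 = 307.1 N.
The required friction exceeds μ_s N, so the toolbox moves and f = μ_k N = 284 N.

f ≈ 284 N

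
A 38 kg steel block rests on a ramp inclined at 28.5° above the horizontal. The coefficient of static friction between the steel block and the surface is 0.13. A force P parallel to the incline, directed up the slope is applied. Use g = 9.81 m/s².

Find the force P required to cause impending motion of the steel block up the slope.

At impending motion up the slope, friction acts down-slope at its limit: f = μ_s N.
P is parallel to the surface, so N = m g cos θ = 328 N.
Along the incline: P = m g sin θ + μ_s N = 178 + 0.13×328 = 220 N.

P ≈ 220 N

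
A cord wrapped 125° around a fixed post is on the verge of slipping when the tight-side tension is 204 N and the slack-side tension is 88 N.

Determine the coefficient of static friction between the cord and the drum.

T₂/T₁ = e^{μβ} → μ = ln(T₂/T₁)/β.
β = 125° = 2.182 rad.
μ = ln(204/88)/2.182 = ln(2.318)/2.182 = 0.385.

μ ≈ 0.385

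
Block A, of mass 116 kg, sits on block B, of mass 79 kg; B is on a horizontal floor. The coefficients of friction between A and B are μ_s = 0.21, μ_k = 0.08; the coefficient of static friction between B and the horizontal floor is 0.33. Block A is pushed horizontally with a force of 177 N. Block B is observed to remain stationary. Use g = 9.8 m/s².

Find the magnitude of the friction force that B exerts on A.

Normal force at the A–B interface: N₁ = m_A g = 1137 N.
So the A–B interface can sustain at most μ_s N₁ = 238.7 N of static friction.
Since P = 177 N ≤ 238.7 N, A does not slip on B; friction on A equals P = 177 N.
B experiences an equal 177 N forward from A (third law). B is in equilibrium, so the floor supplies f₂ = 177 N of static friction (limit μ_s(m_A+m_B)g = 630.6 N, not exceeded).

f ≈ 177 N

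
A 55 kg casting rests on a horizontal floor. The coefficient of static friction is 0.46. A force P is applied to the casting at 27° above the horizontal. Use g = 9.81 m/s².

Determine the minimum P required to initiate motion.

N = m g − P sin α (the pull lifts the casting).
At impending slip, P cos α = μ_s N = μ_s (m g − P sin α).
Solving: P (cos α + μ_s sin α) = μ_s m g → P = 0.46×540/(cos 27° + 0.46 sin 27°) = 248/1.1 = 226 N.

P ≈ 226 N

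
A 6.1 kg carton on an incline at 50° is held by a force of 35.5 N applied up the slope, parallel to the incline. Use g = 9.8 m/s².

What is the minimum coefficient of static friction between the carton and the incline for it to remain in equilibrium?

N = m g cos θ = 38.43 N.
Friction must make up the shortfall along the incline: f = m g sin θ − P = 45.79 − 35.5 = 10.29 N.
At the threshold f = μ_s N, so μ_s,min = 10.29/38.43 = 0.268.

μ_s,min ≈ 0.268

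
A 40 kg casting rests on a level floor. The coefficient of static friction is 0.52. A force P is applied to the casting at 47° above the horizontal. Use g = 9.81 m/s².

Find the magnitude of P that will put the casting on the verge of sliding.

N = m g − P sin α (the pull lifts the casting).
At impending slip, P cos α = μ_s N = μ_s (m g − P sin α).
Solving: P (cos α + μ_s sin α) = μ_s m g → P = 0.52×392/(cos 47° + 0.52 sin 47°) = 204/1.062 = 192 N.

P ≈ 192 N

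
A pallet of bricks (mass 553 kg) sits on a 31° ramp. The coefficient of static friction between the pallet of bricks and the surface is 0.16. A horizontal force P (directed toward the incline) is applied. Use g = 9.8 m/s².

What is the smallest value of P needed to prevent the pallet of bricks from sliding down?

The pallet of bricks tends to slide down (tan θ > μ_s), so at the point of impending slip friction acts up-slope at its limit: f = μ_s N.
Perpendicular to the incline: N = m g cos θ + P sin θ.
Along the incline: P cos θ + μ_s N = m g sin θ, i.e. P cos θ + μ_s (m g cos θ + P sin θ) = m g sin θ.
Solving, P (cos θ + μ_s sin θ) = m g (sin θ − μ_s cos θ), so P = 5420×0.3779/0.9396 = 2180 N.

P_min ≈ 2180 N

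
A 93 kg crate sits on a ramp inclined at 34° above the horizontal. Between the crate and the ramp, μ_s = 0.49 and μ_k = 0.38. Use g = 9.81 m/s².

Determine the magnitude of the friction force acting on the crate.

f ≈ 287 N (up the incline)

Perpendicular to the surface, N = m g cos θ = 93·9.81·cos 34° = 756.4 N.
For equilibrium along the incline, friction must balance the weight component: f = m g sin θ = 510.2 N up the slope.
Static friction can supply at most μ_s N = 370.6 N.
Since |510.2| > 370.6 N, static friction cannot hold it; the crate slides down the incline and kinetic friction applies: f = μ_k N = 0.38 × 756.4 = 287 N.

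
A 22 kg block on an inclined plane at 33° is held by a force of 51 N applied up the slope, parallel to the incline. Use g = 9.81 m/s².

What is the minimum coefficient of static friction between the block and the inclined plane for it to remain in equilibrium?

μ_s,min ≈ 0.368

N = m g cos θ = 181 N.
Friction must make up the shortfall along the incline: f = m g sin θ − P = 117.5 − 51 = 66.54 N.
At the threshold f = μ_s N, so μ_s,min = 66.54/181 = 0.368.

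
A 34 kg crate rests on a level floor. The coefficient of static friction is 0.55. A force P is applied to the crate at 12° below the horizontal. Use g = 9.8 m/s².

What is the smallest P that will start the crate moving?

N = m g + P sin α (the push presses the crate into the level floor).
At impending slip, P cos α = μ_s N = μ_s (m g + P sin α).
Solving: P (cos α − μ_s sin α) = μ_s m g → P = 0.55×333/(cos 12° − 0.55 sin 12°) = 183/0.8638 = 212 N.

P ≈ 212 N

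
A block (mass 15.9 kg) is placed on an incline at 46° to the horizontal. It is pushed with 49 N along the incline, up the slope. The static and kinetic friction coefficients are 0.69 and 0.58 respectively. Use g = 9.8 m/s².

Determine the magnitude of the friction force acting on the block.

The normal reaction is N = m g cos θ = 108.2 N.
Parallel to the incline, ΣF = 0 gives f = m g sin θ − P = 112.1 − 49 = 63.09 N (up-slope positive).
Static friction can supply at most μ_s N = 74.69 N.
Since |63.09| ≤ 74.69 N, no slip — friction simply equals what equilibrium demands.

f ≈ 63.1 N (up the incline)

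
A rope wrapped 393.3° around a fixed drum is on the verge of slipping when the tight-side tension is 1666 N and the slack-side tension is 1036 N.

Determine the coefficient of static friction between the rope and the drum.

T₂/T₁ = e^{μβ} → μ = ln(T₂/T₁)/β.
β = 393.3° = 6.864 rad.
μ = ln(1666/1036)/6.864 = ln(1.608)/6.864 = 0.0692.

μ ≈ 0.0692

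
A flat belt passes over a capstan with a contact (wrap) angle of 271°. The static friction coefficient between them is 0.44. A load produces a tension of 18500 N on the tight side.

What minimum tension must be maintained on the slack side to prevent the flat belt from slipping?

T_min ≈ 2310 N

Capstan equation at impending slip: T_tight/T_slack = e^{μβ}.
β = 271° = 4.73 rad; e^{μβ} = e^{0.44×4.73} = 8.014.
T_slack = T_tight / e^{μβ} = 18500 / 8.014 = 2310 N.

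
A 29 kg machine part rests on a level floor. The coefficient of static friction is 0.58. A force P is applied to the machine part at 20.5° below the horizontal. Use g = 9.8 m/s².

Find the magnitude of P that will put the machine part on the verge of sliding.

N = m g + P sin α (the push presses the machine part into the level floor).
At impending slip, P cos α = μ_s N = μ_s (m g + P sin α).
Solving: P (cos α − μ_s sin α) = μ_s m g → P = 0.58×284/(cos 20.5° − 0.58 sin 20.5°) = 165/0.7336 = 225 N.

P ≈ 225 N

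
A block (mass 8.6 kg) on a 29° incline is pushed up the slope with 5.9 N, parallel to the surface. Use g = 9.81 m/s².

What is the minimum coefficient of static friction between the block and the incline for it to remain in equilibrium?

μ_s,min ≈ 0.474

N = m g cos θ = 73.79 N.
Friction must make up the shortfall along the incline: f = m g sin θ − P = 40.9 − 5.9 = 35 N.
At the threshold f = μ_s N, so μ_s,min = 35/73.79 = 0.474.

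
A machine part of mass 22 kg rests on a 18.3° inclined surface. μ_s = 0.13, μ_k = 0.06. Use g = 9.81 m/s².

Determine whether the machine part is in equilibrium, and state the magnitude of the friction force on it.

N = m g cos θ = 205 N.
Down-slope weight component: m g sin θ = 67.8 N.
μ_s N = 26.6 N.
67.8 > 26.6 N, so it slides; kinetic friction f = μ_k N = 0.06×205 = 12.3 N.

f ≈ 12.3 N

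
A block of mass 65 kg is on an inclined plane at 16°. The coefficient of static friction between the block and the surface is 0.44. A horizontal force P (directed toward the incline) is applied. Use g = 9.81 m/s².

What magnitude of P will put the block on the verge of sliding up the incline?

At impending motion up the slope, friction acts down-slope at its limit: f = μ_s N.
Perpendicular to the incline: N = m g cos θ + P sin θ.
Along the incline: P cos θ = m g sin θ + μ_s N = m g sin θ + μ_s (m g cos θ + P sin θ).
Solving, P (cos θ − μ_s sin θ) = m g (sin θ + μ_s cos θ), so P = 65×9.81×(sin 16° + 0.44 cos 16°)/(cos 16° − 0.44 sin 16°) = 638×0.6986/0.84 = 530 N.

P ≈ 530 N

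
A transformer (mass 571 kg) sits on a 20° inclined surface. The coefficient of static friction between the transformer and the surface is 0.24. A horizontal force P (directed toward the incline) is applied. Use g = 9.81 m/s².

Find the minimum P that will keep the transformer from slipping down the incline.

The transformer tends to slide down (tan θ > μ_s), so at the point of impending slip friction acts up-slope at its limit: f = μ_s N.
Perpendicular to the incline: N = m g cos θ + P sin θ.
Along the incline: P cos θ + μ_s N = m g sin θ, i.e. P cos θ + μ_s (m g cos θ + P sin θ) = m g sin θ.
Solving, P (cos θ + μ_s sin θ) = m g (sin θ − μ_s cos θ), so P = 5600×0.1165/1.022 = 639 N.

P_min ≈ 639 N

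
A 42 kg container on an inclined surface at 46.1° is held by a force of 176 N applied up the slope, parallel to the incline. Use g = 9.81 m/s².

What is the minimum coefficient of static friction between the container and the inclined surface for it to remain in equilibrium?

N = m g cos θ = 285.7 N.
Friction must make up the shortfall along the incline: f = m g sin θ − P = 296.9 − 176 = 120.9 N.
At the threshold f = μ_s N, so μ_s,min = 120.9/285.7 = 0.423.

μ_s,min ≈ 0.423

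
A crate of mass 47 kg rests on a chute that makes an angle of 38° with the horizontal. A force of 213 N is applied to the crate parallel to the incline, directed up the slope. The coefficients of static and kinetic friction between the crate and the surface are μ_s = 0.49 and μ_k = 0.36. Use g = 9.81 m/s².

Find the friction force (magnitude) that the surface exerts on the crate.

Perpendicular to the surface, N = m g cos θ = 47·9.81·cos 38° = 363.3 N.
The friction needed for equilibrium is m g sin θ − P = 283.9 − 213 = 70.86 N, measured positive up-slope.
Static friction can supply at most μ_s N = 178 N.
Since |70.86| ≤ 178 N, no slip — friction simply equals what equilibrium demands.

f ≈ 70.9 N (up the incline)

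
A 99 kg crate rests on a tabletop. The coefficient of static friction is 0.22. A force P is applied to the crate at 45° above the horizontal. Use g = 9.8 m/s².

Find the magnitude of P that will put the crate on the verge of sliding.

P ≈ 247 N

N = m g − P sin α (the pull lifts the crate).
At impending slip, P cos α = μ_s N = μ_s (m g − P sin α).
Solving: P (cos α + μ_s sin α) = μ_s m g → P = 0.22×970/(cos 45° + 0.22 sin 45°) = 213/0.8627 = 247 N.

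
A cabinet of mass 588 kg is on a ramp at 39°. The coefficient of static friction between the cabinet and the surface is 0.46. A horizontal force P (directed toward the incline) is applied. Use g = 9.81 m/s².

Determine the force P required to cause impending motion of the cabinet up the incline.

At impending motion up the slope, friction acts down-slope at its limit: f = μ_s N.
Perpendicular to the incline: N = m g cos θ + P sin θ.
Along the incline: P cos θ = m g sin θ + μ_s N = m g sin θ + μ_s (m g cos θ + P sin θ).
Solving, P (cos θ − μ_s sin θ) = m g (sin θ + μ_s cos θ), so P = 588×9.81×(sin 39° + 0.46 cos 39°)/(cos 39° − 0.46 sin 39°) = 5770×0.9868/0.4877 = 11700 N.

P ≈ 11700 N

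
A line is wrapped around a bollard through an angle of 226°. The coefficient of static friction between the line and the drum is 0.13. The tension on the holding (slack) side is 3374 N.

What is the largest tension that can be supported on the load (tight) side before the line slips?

At impending slip the capstan equation gives T₂/T₁ = e^{μβ} with β in radians.
β = 226° × π/180 = 3.944 rad.
e^{μβ} = e^{0.13×3.944} = 1.67.
T₂ = T₁ · e^{μβ} = 3374 × 1.67 = 5630 N.

T_max ≈ 5630 N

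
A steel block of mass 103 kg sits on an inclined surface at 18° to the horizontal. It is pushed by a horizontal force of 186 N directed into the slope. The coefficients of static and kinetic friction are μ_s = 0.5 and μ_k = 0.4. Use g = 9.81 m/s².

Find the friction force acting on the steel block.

f ≈ 135 N (up the incline)

The horizontal push has a component P sin θ into the surface, so N = m g cos θ + P sin θ = 961 + 57.48 = 1018 N.
Parallel to the incline: P cos θ − m g sin θ = 176.9 − 312.2 = -135.3 N; the friction needed to balance this is 135.3 N acting up the slope.
Maximum static friction: μ_s N = 0.5 × 1018 = 509.2 N.
Since 135.3 N is within the 509.2 N limit, the steel block stays put and friction is exactly 135 N.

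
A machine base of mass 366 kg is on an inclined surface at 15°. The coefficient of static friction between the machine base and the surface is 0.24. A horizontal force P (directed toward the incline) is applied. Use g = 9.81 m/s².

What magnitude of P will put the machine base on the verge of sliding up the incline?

P ≈ 1950 N

At impending motion up the slope, friction acts down-slope at its limit: f = μ_s N.
Perpendicular to the incline: N = m g cos θ + P sin θ.
Along the incline: P cos θ = m g sin θ + μ_s N = m g sin θ + μ_s (m g cos θ + P sin θ).
Solving, P (cos θ − μ_s sin θ) = m g (sin θ + μ_s cos θ), so P = 366×9.81×(sin 15° + 0.24 cos 15°)/(cos 15° − 0.24 sin 15°) = 3590×0.4906/0.9038 = 1950 N.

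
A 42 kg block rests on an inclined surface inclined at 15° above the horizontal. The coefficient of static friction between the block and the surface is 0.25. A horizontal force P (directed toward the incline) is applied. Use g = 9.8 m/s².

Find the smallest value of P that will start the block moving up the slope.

P ≈ 228 N

At impending motion up the slope, friction acts down-slope at its limit: f = μ_s N.
Perpendicular to the incline: N = m g cos θ + P sin θ.
Along the incline: P cos θ = m g sin θ + μ_s N = m g sin θ + μ_s (m g cos θ + P sin θ).
Solving, P (cos θ − μ_s sin θ) = m g (sin θ + μ_s cos θ), so P = 42×9.8×(sin 15° + 0.25 cos 15°)/(cos 15° − 0.25 sin 15°) = 412×0.5003/0.9012 = 228 N.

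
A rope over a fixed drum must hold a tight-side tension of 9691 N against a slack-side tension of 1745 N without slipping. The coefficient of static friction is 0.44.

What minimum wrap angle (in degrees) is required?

T₂/T₁ = e^{μβ} → β = ln(T₂/T₁)/μ.
β = ln(9691/1745)/0.44 = 1.714/0.44 = 3.896 rad.
In degrees: β = 3.896 × 180/π = 223°.

β_min ≈ 223°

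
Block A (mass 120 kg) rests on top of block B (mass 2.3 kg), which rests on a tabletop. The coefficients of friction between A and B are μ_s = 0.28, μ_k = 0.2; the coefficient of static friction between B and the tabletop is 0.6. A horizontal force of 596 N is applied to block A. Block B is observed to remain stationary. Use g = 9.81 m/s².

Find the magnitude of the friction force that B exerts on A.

f ≈ 235 N

The normal force B exerts on A is simply A's weight, N₁ = 1177 N.
So the A–B interface can sustain at most μ_s N₁ = 329.6 N of static friction.
Since P = 596 N > 329.6 N, A slides on B; the A–B friction is kinetic: f₁ = μ_k N₁ = 0.2×1177 = 235 N.
B experiences an equal 235 N forward from A (third law). B is in equilibrium, so the floor supplies f₂ = 235 N of static friction (limit μ_s(m_A+m_B)g = 719.9 N, not exceeded).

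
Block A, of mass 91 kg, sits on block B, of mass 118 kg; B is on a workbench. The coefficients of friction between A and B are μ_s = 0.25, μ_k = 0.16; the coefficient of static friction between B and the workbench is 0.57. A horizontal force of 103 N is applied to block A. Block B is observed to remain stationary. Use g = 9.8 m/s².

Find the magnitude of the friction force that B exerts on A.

Between the blocks, N₁ = m_A g = 891.8 N.
So the A–B interface can sustain at most μ_s N₁ = 223 N of static friction.
P = 103 N is within that limit, so A and B move together (both at rest); the A–B friction is simply f₁ = P = 103 N.
By Newton's third law B feels 103 N forward from A. With B stationary, the floor's static friction on B balances it: f₂ = 103 N (well within μ_s(m_A+m_B)g = 1167 N).

f ≈ 103 N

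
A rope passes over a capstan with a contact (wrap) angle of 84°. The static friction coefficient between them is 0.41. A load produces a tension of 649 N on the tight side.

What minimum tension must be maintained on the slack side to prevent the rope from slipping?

Capstan equation at impending slip: T_tight/T_slack = e^{μβ}.
β = 84° = 1.466 rad; e^{μβ} = e^{0.41×1.466} = 1.824.
T_slack = T_tight / e^{μβ} = 649 / 1.824 = 356 N.

T_min ≈ 356 N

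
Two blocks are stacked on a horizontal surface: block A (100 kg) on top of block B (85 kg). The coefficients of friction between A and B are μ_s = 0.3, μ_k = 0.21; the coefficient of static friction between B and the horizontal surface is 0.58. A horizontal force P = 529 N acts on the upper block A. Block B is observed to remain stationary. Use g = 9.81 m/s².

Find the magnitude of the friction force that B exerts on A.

The normal force B exerts on A is simply A's weight, N₁ = 981 N.
So the A–B interface can sustain at most μ_s N₁ = 294.3 N of static friction.
P = 529 N exceeds that limit, so A slips over B and the interface friction becomes kinetic: f₁ = μ_k N₁ = 0.21×981 = 206 N.
B experiences an equal 206 N forward from A (third law). B is in equilibrium, so the floor supplies f₂ = 206 N of static friction (limit μ_s(m_A+m_B)g = 1053 N, not exceeded).

f ≈ 206 N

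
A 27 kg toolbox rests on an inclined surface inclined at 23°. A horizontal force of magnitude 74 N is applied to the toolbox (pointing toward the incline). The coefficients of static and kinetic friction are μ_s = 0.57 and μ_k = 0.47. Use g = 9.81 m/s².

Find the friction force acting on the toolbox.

f ≈ 35.4 N (up the incline)

Normal direction: N = m g cos θ + P sin θ = 272.7 N.
Along the incline, the net driving force (taking up-slope positive) is P cos θ − m g sin θ = 68.12 − 103.5 = -35.38 N, so equilibrium requires friction f = 35.38 N (up-slope).
The limit of static friction is μ_s N = 155.5 N.
|f_req| = 35.38 ≤ 155.5 N → the toolbox is in equilibrium; friction equals the required value.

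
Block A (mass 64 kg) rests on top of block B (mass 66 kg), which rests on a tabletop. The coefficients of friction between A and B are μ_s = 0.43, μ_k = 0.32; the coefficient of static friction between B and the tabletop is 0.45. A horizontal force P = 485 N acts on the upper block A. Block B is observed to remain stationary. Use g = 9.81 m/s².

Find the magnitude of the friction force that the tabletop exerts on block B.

Between the blocks, N₁ = m_A g = 627.8 N.
Maximum static friction on A from B: μ_s N₁ = 0.43×627.8 = 270 N.
P = 485 N exceeds that limit, so A slips over B and the interface friction becomes kinetic: f₁ = μ_k N₁ = 0.32×627.8 = 201 N.
By Newton's third law B feels 201 N forward from A. With B stationary, the floor's static friction on B balances it: f₂ = 201 N (well within μ_s(m_A+m_B)g = 573.9 N).

f ≈ 201 N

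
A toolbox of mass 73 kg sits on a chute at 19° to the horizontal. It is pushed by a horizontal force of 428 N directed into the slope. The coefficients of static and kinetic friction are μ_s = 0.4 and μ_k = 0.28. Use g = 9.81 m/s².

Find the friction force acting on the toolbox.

f ≈ 172 N (down the incline)

Resolve perpendicular to the incline: N = m g cos θ + P sin θ = 73×9.81×cos 19° + 428×sin 19° = 816.5 N.
Parallel to the incline: P cos θ − m g sin θ = 404.7 − 233.1 = 171.5 N; the friction needed to balance this is 171.5 N acting down the slope.
The limit of static friction is μ_s N = 326.6 N.
Since 171.5 N is within the 326.6 N limit, the toolbox stays put and friction is exactly 172 N.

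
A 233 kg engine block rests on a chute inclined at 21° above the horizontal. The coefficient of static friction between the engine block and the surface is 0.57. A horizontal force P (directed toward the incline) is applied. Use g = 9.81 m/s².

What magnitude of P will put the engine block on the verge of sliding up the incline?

At impending motion up the slope, friction acts down-slope at its limit: f = μ_s N.
Perpendicular to the incline: N = m g cos θ + P sin θ.
Along the incline: P cos θ = m g sin θ + μ_s N = m g sin θ + μ_s (m g cos θ + P sin θ).
Solving, P (cos θ − μ_s sin θ) = m g (sin θ + μ_s cos θ), so P = 233×9.81×(sin 21° + 0.57 cos 21°)/(cos 21° − 0.57 sin 21°) = 2290×0.8905/0.7293 = 2790 N.

P ≈ 2790 N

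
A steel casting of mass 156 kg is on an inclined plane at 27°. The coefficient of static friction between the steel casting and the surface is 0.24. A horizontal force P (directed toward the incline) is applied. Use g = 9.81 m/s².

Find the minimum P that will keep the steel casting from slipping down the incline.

The steel casting tends to slide down (tan θ > μ_s), so at the point of impending slip friction acts up-slope at its limit: f = μ_s N.
Perpendicular to the incline: N = m g cos θ + P sin θ.
Along the incline: P cos θ + μ_s N = m g sin θ, i.e. P cos θ + μ_s (m g cos θ + P sin θ) = m g sin θ.
Solving, P (cos θ + μ_s sin θ) = m g (sin θ − μ_s cos θ), so P = 1530×0.2401/1 = 368 N.

P_min ≈ 368 N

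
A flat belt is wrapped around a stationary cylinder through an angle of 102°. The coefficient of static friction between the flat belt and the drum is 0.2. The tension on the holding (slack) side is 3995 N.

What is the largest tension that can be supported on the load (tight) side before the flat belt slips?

At impending slip the capstan equation gives T₂/T₁ = e^{μβ} with β in radians.
β = 102° × π/180 = 1.78 rad.
e^{μβ} = e^{0.2×1.78} = 1.428.
T₂ = T₁ · e^{μβ} = 3995 × 1.428 = 5700 N.

T_max ≈ 5700 N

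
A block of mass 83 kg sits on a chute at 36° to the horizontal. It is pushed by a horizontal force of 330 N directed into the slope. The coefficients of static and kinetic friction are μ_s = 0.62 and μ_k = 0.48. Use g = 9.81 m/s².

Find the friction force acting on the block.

f ≈ 212 N (up the incline)

Normal direction: N = m g cos θ + P sin θ = 852.7 N.
Parallel to the incline: P cos θ − m g sin θ = 267 − 478.6 = -211.6 N; the friction needed to balance this is 211.6 N acting up the slope.
The limit of static friction is μ_s N = 528.7 N.
|f_req| = 211.6 ≤ 528.7 N → the block is in equilibrium; friction equals the required value.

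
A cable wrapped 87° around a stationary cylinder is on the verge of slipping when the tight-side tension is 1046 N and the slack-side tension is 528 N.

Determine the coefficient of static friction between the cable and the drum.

T₂/T₁ = e^{μβ} → μ = ln(T₂/T₁)/β.
β = 87° = 1.518 rad.
μ = ln(1046/528)/1.518 = ln(1.981)/1.518 = 0.45.

μ ≈ 0.45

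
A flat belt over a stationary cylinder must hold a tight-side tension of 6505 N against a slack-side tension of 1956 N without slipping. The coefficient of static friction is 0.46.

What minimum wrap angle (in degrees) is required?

β_min ≈ 150°

T₂/T₁ = e^{μβ} → β = ln(T₂/T₁)/μ.
β = ln(6505/1956)/0.46 = 1.202/0.46 = 2.612 rad.
In degrees: β = 2.612 × 180/π = 150°.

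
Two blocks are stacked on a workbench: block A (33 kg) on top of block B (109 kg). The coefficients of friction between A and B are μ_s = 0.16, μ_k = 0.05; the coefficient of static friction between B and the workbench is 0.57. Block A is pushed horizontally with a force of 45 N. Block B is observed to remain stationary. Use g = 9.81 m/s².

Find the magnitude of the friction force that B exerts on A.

f ≈ 45 N

Normal force at the A–B interface: N₁ = m_A g = 323.7 N.
Maximum static friction on A from B: μ_s N₁ = 0.16×323.7 = 51.8 N.
P = 45 N is within that limit, so A and B move together (both at rest); the A–B friction is simply f₁ = P = 45 N.
B experiences an equal 45 N forward from A (third law). B is in equilibrium, so the floor supplies f₂ = 45 N of static friction (limit μ_s(m_A+m_B)g = 794 N, not exceeded).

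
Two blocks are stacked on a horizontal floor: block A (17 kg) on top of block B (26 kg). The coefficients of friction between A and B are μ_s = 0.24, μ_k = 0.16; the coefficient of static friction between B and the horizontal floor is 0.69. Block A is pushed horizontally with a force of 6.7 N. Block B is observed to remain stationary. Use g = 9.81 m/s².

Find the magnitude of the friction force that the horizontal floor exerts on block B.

Normal force at the A–B interface: N₁ = m_A g = 166.8 N.
So the A–B interface can sustain at most μ_s N₁ = 40.02 N of static friction.
P = 6.7 N is within that limit, so A and B move together (both at rest); the A–B friction is simply f₁ = P = 6.7 N.
By Newton's third law B feels 6.7 N forward from A. With B stationary, the floor's static friction on B balances it: f₂ = 6.7 N (well within μ_s(m_A+m_B)g = 291.1 N).

f ≈ 6.7 N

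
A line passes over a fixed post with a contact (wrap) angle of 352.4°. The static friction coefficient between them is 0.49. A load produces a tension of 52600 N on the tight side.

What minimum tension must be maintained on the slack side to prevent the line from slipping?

Capstan equation at impending slip: T_tight/T_slack = e^{μβ}.
β = 352.4° = 6.151 rad; e^{μβ} = e^{0.49×6.151} = 20.36.
T_slack = T_tight / e^{μβ} = 52600 / 20.36 = 2580 N.

T_min ≈ 2580 N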